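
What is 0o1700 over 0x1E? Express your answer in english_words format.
Convert 0o1700 (octal) → 1×512 + 7×64 = 960 (decimal)
Convert 0x1E (hexadecimal) → 1×16 + 14 = 30 (decimal)
Compute 960 ÷ 30 = 32
Convert 32 (decimal) → thirty-two (English words)
thirty-two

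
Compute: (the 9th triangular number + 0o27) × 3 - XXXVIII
Convert the 9th triangular number (triangular index) → 9×10/2 = 45 (decimal)
Convert 0o27 (octal) → 2×8 + 7 = 23 (decimal)
Convert XXXVIII (Roman numeral) → 10 + 10 + 10 + 5 + 1 + 1 + 1 = 38 (decimal)
Expression in decimal: (45 + 23) × 3 - 38
Parentheses first: 45 + 23 = 68
Multiply: 68 × 3 = 204
Subtract: 204 - 38 = 166
166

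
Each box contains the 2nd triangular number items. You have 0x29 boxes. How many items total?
Convert the 2nd triangular number (triangular index) → 2×3/2 = 3 (decimal)
Convert 0x29 (hexadecimal) → 2×16 + 9 = 41 (decimal)
Compute 3 × 41 = 123
123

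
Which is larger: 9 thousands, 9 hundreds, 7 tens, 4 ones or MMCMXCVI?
Convert 9 thousands, 9 hundreds, 7 tens, 4 ones (place-value notation) → 9×1000 + 9×100 + 7×10 + 4 = 9974 (decimal)
Convert MMCMXCVI (Roman numeral) → 1000 + 1000 + 900 + 90 + 5 + 1 = 2996 (decimal)
Compare 9974 vs 2996: larger = 9974
9974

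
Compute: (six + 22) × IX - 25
Convert six (English words) → 6 (decimal)
Convert IX (Roman numeral) → 9 (decimal)
Expression in decimal: (6 + 22) × 9 - 25
Parentheses first: 6 + 22 = 28
Multiply: 28 × 9 = 252
Subtract: 252 - 25 = 227
227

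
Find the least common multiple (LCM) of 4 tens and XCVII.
Convert 4 tens (place-value notation) → 4×10 = 40 (decimal)
Convert XCVII (Roman numeral) → 90 + 5 + 1 + 1 = 97 (decimal)
Compute lcm(40, 97) = 3880
3880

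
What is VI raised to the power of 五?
Convert VI (Roman numeral) → 5 + 1 = 6 (decimal)
Convert 五 (Chinese numeral) → 5 (decimal)
Compute 6 ^ 5 = 7776
7776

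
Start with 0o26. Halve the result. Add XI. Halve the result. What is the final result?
Convert 0o26 (octal) → 2×8 + 6 = 22 (decimal)
Start: 22
22 ÷ 2 = 11
Convert XI (Roman numeral) → 10 + 1 = 11 (decimal)
11 + 11 = 22
22 ÷ 2 = 11
11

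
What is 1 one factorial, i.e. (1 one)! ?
Convert 1 one (place-value notation) → 1 (decimal)
Compute 1! = 1
1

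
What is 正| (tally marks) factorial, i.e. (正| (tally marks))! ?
Convert 正| (tally marks) → 5 + 1 = 6 (decimal)
Compute 6! = 720
720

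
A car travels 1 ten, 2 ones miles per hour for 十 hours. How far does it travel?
Convert 1 ten, 2 ones (place-value notation) → 1×10 + 2 = 12 (decimal)
Convert 十 (Chinese numeral) → 1×10 = 10 (decimal)
Compute 12 × 10 = 120
120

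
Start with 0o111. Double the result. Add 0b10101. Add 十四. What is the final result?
Convert 0o111 (octal) → 1×64 + 1×8 + 1 = 73 (decimal)
Start: 73
73 × 2 = 146
Convert 0b10101 (binary) → 16 + 4 + 1 = 21 (decimal)
146 + 21 = 167
Convert 十四 (Chinese numeral) → 1×10 + 4 = 14 (decimal)
167 + 14 = 181
181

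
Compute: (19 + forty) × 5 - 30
Convert forty (English words) → 40 (decimal)
Expression in decimal: (19 + 40) × 5 - 30
Parentheses first: 19 + 40 = 59
Multiply: 59 × 5 = 295
Subtract: 295 - 30 = 265
265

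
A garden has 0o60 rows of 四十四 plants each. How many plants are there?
Convert 四十四 (Chinese numeral) → 4×10 + 4 = 44 (decimal)
Convert 0o60 (octal) → 6×8 = 48 (decimal)
Compute 44 × 48 = 2112
2112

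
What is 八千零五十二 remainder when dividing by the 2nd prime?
Convert 八千零五十二 (Chinese numeral) → 8×1000 + 5×10 + 2 = 8052 (decimal)
Convert the 2nd prime (prime index) → 3 (decimal)
Compute 8052 mod 3 = 0
0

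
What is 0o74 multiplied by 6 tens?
Convert 0o74 (octal) → 7×8 + 4 = 60 (decimal)
Convert 6 tens (place-value notation) → 6×10 = 60 (decimal)
Compute 60 × 60 = 3600
3600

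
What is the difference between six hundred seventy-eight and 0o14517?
Convert six hundred seventy-eight (English words) → 6×100 + 78 = 678 (decimal)
Convert 0o14517 (octal) → 1×4096 + 4×512 + 5×64 + 1×8 + 7 = 6479 (decimal)
Difference: |678 - 6479| = 5801
5801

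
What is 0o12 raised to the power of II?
Convert 0o12 (octal) → 1×8 + 2 = 10 (decimal)
Convert II (Roman numeral) → 1 + 1 = 2 (decimal)
Compute 10 ^ 2 = 100
100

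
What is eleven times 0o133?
Convert eleven (English words) → 11 (decimal)
Convert 0o133 (octal) → 1×64 + 3×8 + 3 = 91 (decimal)
Compute 11 × 91 = 1001
1001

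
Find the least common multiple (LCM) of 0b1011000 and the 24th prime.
Convert 0b1011000 (binary) → 64 + 16 + 8 = 88 (decimal)
Convert the 24th prime (prime index) → 89 (decimal)
Compute lcm(88, 89) = 7832
7832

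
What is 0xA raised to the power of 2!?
Convert 0xA (hexadecimal) → 10 (decimal)
Convert 2! (factorial) → 2 (decimal)
Compute 10 ^ 2 = 100
100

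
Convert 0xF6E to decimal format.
Convert 0xF6E (hexadecimal) → 15×256 + 6×16 + 14 = 3950 (decimal)
3950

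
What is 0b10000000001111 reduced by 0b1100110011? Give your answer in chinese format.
Convert 0b10000000001111 (binary) → 8192 + 8 + 4 + 2 + 1 = 8207 (decimal)
Convert 0b1100110011 (binary) → 512 + 256 + 32 + 16 + 2 + 1 = 819 (decimal)
Compute 8207 - 819 = 7388
Convert 7388 (decimal) → 7388 = 7×1000 + 3×100 + 8×10 + 8 → 七千三百八十八 (Chinese numeral)
七千三百八十八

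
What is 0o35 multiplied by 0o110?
Convert 0o35 (octal) → 3×8 + 5 = 29 (decimal)
Convert 0o110 (octal) → 1×64 + 1×8 = 72 (decimal)
Compute 29 × 72 = 2088
2088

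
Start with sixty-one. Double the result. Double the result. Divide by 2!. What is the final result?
Convert sixty-one (English words) → 61 (decimal)
Start: 61
61 × 2 = 122
122 × 2 = 244
Convert 2! (factorial) → 2 (decimal)
244 ÷ 2 = 122
122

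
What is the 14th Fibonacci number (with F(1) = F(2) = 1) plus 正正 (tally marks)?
The 14th Fibonacci number (with F(1) = F(2) = 1): 1, 1, 2, 3, 5, 8, 13, 21, 34, 55, 89, 144, 233, 377 → 377
Convert 正正 (tally marks) → 5 + 5 = 10 (decimal)
Compute 377 + 10 = 387
387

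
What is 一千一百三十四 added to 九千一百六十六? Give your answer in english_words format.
Convert 一千一百三十四 (Chinese numeral) → 1×1000 + 1×100 + 3×10 + 4 = 1134 (decimal)
Convert 九千一百六十六 (Chinese numeral) → 9×1000 + 1×100 + 6×10 + 6 = 9166 (decimal)
Compute 1134 + 9166 = 10300
Convert 10300 (decimal) → 10300 = 10×1000 + 3×100 → ten thousand three hundred (English words)
ten thousand three hundred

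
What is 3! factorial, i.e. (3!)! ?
Convert 3! (factorial) → 6 (decimal)
Compute 6! = 720
720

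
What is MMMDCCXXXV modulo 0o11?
Convert MMMDCCXXXV (Roman numeral) → 1000 + 1000 + 1000 + 500 + 100 + 100 + 10 + 10 + 10 + 5 = 3735 (decimal)
Convert 0o11 (octal) → 1×8 + 1 = 9 (decimal)
Compute 3735 mod 9 = 0
0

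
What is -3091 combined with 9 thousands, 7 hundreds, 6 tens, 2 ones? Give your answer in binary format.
Convert 9 thousands, 7 hundreds, 6 tens, 2 ones (place-value notation) → 9×1000 + 7×100 + 6×10 + 2 = 9762 (decimal)
Compute -3091 + 9762 = 6671
Convert 6671 (decimal) → 6671 = 4096 + 2048 + 512 + 8 + 4 + 2 + 1 → 0b1101000001111 (binary)
0b1101000001111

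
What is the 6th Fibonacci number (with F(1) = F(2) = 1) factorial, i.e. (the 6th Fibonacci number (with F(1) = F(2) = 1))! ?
Convert the 6th Fibonacci number (with F(1) = F(2) = 1) (Fibonacci index) → 1, 1, 2, 3, 5, 8 → 8 (decimal)
Compute 8! = 40320
40320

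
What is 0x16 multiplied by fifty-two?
Convert 0x16 (hexadecimal) → 1×16 + 6 = 22 (decimal)
Convert fifty-two (English words) → 52 (decimal)
Compute 22 × 52 = 1144
1144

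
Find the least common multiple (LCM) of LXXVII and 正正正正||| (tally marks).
Convert LXXVII (Roman numeral) → 50 + 10 + 10 + 5 + 1 + 1 = 77 (decimal)
Convert 正正正正||| (tally marks) → 5 + 5 + 5 + 5 + 3 = 23 (decimal)
Compute lcm(77, 23) = 1771
1771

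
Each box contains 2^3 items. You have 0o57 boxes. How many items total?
Convert 2^3 (power) → 8 (decimal)
Convert 0o57 (octal) → 5×8 + 7 = 47 (decimal)
Compute 8 × 47 = 376
376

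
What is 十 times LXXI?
Convert 十 (Chinese numeral) → 1×10 = 10 (decimal)
Convert LXXI (Roman numeral) → 50 + 10 + 10 + 1 = 71 (decimal)
Compute 10 × 71 = 710
710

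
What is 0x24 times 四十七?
Convert 0x24 (hexadecimal) → 2×16 + 4 = 36 (decimal)
Convert 四十七 (Chinese numeral) → 4×10 + 7 = 47 (decimal)
Compute 36 × 47 = 1692
1692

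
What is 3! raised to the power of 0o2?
Convert 3! (factorial) → 6 (decimal)
Convert 0o2 (octal) → 2 (decimal)
Compute 6 ^ 2 = 36
36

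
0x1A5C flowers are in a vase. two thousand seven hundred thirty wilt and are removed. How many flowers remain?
Convert 0x1A5C (hexadecimal) → 1×4096 + 10×256 + 5×16 + 12 = 6748 (decimal)
Convert two thousand seven hundred thirty (English words) → 2×1000 + 7×100 + 30 = 2730 (decimal)
Compute 6748 - 2730 = 4018
4018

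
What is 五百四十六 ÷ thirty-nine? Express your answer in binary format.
Convert 五百四十六 (Chinese numeral) → 5×100 + 4×10 + 6 = 546 (decimal)
Convert thirty-nine (English words) → 39 (decimal)
Compute 546 ÷ 39 = 14
Convert 14 (decimal) → 14 = 8 + 4 + 2 → 0b1110 (binary)
0b1110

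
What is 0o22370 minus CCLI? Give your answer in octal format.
Convert 0o22370 (octal) → 2×4096 + 2×512 + 3×64 + 7×8 = 9464 (decimal)
Convert CCLI (Roman numeral) → 100 + 100 + 50 + 1 = 251 (decimal)
Compute 9464 - 251 = 9213
Convert 9213 (decimal) → 9213 = 2×4096 + 1×512 + 7×64 + 7×8 + 5 → 0o21775 (octal)
0o21775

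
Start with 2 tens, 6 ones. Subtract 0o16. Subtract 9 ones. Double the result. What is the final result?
Convert 2 tens, 6 ones (place-value notation) → 2×10 + 6 = 26 (decimal)
Start: 26
Convert 0o16 (octal) → 1×8 + 6 = 14 (decimal)
26 - 14 = 12
Convert 9 ones (place-value notation) → 9 (decimal)
12 - 9 = 3
3 × 2 = 6
6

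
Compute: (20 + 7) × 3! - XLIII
Convert 3! (factorial) → 6 (decimal)
Convert XLIII (Roman numeral) → 40 + 1 + 1 + 1 = 43 (decimal)
Expression in decimal: (20 + 7) × 6 - 43
Parentheses first: 20 + 7 = 27
Multiply: 27 × 6 = 162
Subtract: 162 - 43 = 119
119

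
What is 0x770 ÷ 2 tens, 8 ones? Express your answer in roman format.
Convert 0x770 (hexadecimal) → 7×256 + 7×16 = 1904 (decimal)
Convert 2 tens, 8 ones (place-value notation) → 2×10 + 8 = 28 (decimal)
Compute 1904 ÷ 28 = 68
Convert 68 (decimal) → 68 = 50 + 10 + 5 + 1 + 1 + 1 → LXVIII (Roman numeral)
LXVIII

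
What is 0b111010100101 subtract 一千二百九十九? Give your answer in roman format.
Convert 0b111010100101 (binary) → 2048 + 1024 + 512 + 128 + 32 + 4 + 1 = 3749 (decimal)
Convert 一千二百九十九 (Chinese numeral) → 1×1000 + 2×100 + 9×10 + 9 = 1299 (decimal)
Compute 3749 - 1299 = 2450
Convert 2450 (decimal) → 2450 = 1000 + 1000 + 400 + 50 → MMCDL (Roman numeral)
MMCDL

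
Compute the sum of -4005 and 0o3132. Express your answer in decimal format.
Convert 0o3132 (octal) → 3×512 + 1×64 + 3×8 + 2 = 1626 (decimal)
Compute -4005 + 1626 = -2379
-2379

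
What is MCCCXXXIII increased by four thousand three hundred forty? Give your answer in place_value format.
Convert MCCCXXXIII (Roman numeral) → 1000 + 100 + 100 + 100 + 10 + 10 + 10 + 1 + 1 + 1 = 1333 (decimal)
Convert four thousand three hundred forty (English words) → 4×1000 + 3×100 + 40 = 4340 (decimal)
Compute 1333 + 4340 = 5673
Convert 5673 (decimal) → 5673 = 5×1000 + 6×100 + 7×10 + 3 → 5 thousands, 6 hundreds, 7 tens, 3 ones (place-value notation)
5 thousands, 6 hundreds, 7 tens, 3 ones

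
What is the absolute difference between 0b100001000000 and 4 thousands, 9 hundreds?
Convert 0b100001000000 (binary) → 2048 + 64 = 2112 (decimal)
Convert 4 thousands, 9 hundreds (place-value notation) → 4×1000 + 9×100 = 4900 (decimal)
Compute |2112 - 4900| = 2788
2788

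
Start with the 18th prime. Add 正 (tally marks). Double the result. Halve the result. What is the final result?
Convert the 18th prime (prime index) → 61 (decimal)
Start: 61
Convert 正 (tally marks) → 5 (decimal)
61 + 5 = 66
66 × 2 = 132
132 ÷ 2 = 66
66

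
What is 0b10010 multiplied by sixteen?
Convert 0b10010 (binary) → 16 + 2 = 18 (decimal)
Convert sixteen (English words) → 16 (decimal)
Compute 18 × 16 = 288
288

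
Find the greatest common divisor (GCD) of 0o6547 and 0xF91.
Convert 0o6547 (octal) → 6×512 + 5×64 + 4×8 + 7 = 3431 (decimal)
Convert 0xF91 (hexadecimal) → 15×256 + 9×16 + 1 = 3985 (decimal)
Compute gcd(3431, 3985) = 1
1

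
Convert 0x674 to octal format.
Convert 0x674 (hexadecimal) → 6×256 + 7×16 + 4 = 1652 (decimal)
Convert 1652 (decimal) → 1652 = 3×512 + 1×64 + 6×8 + 4 → 0o3164 (octal)
0o3164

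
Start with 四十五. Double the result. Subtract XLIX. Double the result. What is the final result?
Convert 四十五 (Chinese numeral) → 4×10 + 5 = 45 (decimal)
Start: 45
45 × 2 = 90
Convert XLIX (Roman numeral) → 40 + 9 = 49 (decimal)
90 - 49 = 41
41 × 2 = 82
82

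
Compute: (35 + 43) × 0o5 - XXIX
Convert 0o5 (octal) → 5 (decimal)
Convert XXIX (Roman numeral) → 10 + 10 + 9 = 29 (decimal)
Expression in decimal: (35 + 43) × 5 - 29
Parentheses first: 35 + 43 = 78
Multiply: 78 × 5 = 390
Subtract: 390 - 29 = 361
361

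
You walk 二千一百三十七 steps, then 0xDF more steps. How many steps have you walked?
Convert 二千一百三十七 (Chinese numeral) → 2×1000 + 1×100 + 3×10 + 7 = 2137 (decimal)
Convert 0xDF (hexadecimal) → 13×16 + 15 = 223 (decimal)
Compute 2137 + 223 = 2360
2360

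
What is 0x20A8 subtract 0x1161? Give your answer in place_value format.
Convert 0x20A8 (hexadecimal) → 2×4096 + 10×16 + 8 = 8360 (decimal)
Convert 0x1161 (hexadecimal) → 1×4096 + 1×256 + 6×16 + 1 = 4449 (decimal)
Compute 8360 - 4449 = 3911
Convert 3911 (decimal) → 3911 = 3×1000 + 9×100 + 1×10 + 1 → 3 thousands, 9 hundreds, 1 ten, 1 one (place-value notation)
3 thousands, 9 hundreds, 1 ten, 1 one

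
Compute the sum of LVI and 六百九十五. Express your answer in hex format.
Convert LVI (Roman numeral) → 50 + 5 + 1 = 56 (decimal)
Convert 六百九十五 (Chinese numeral) → 6×100 + 9×10 + 5 = 695 (decimal)
Compute 56 + 695 = 751
Convert 751 (decimal) → 751 = 2×256 + 14×16 + 15 → 0x2EF (hexadecimal)
0x2EF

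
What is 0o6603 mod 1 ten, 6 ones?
Convert 0o6603 (octal) → 6×512 + 6×64 + 3 = 3459 (decimal)
Convert 1 ten, 6 ones (place-value notation) → 1×10 + 6 = 16 (decimal)
Compute 3459 mod 16 = 3
3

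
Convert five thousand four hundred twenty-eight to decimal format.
Convert five thousand four hundred twenty-eight (English words) → 5×1000 + 4×100 + 28 = 5428 (decimal)
5428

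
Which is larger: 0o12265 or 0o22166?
Convert 0o12265 (octal) → 1×4096 + 2×512 + 2×64 + 6×8 + 5 = 5301 (decimal)
Convert 0o22166 (octal) → 2×4096 + 2×512 + 1×64 + 6×8 + 6 = 9334 (decimal)
Compare 5301 vs 9334: larger = 9334
9334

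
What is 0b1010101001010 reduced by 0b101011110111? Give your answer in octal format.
Convert 0b1010101001010 (binary) → 4096 + 1024 + 256 + 64 + 8 + 2 = 5450 (decimal)
Convert 0b101011110111 (binary) → 2048 + 512 + 128 + 64 + 32 + 16 + 4 + 2 + 1 = 2807 (decimal)
Compute 5450 - 2807 = 2643
Convert 2643 (decimal) → 2643 = 5×512 + 1×64 + 2×8 + 3 → 0o5123 (octal)
0o5123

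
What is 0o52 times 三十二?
Convert 0o52 (octal) → 5×8 + 2 = 42 (decimal)
Convert 三十二 (Chinese numeral) → 3×10 + 2 = 32 (decimal)
Compute 42 × 32 = 1344
1344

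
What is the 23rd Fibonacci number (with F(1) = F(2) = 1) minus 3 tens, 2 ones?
The 23rd Fibonacci number (with F(1) = F(2) = 1) = 28657
Convert 3 tens, 2 ones (place-value notation) → 3×10 + 2 = 32 (decimal)
Compute 28657 - 32 = 28625
28625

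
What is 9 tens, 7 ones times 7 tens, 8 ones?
Convert 9 tens, 7 ones (place-value notation) → 9×10 + 7 = 97 (decimal)
Convert 7 tens, 8 ones (place-value notation) → 7×10 + 8 = 78 (decimal)
Compute 97 × 78 = 7566
7566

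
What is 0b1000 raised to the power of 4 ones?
Convert 0b1000 (binary) → 8 (decimal)
Convert 4 ones (place-value notation) → 4 (decimal)
Compute 8 ^ 4 = 4096
4096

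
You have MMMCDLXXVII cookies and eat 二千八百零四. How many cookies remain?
Convert MMMCDLXXVII (Roman numeral) → 1000 + 1000 + 1000 + 400 + 50 + 10 + 10 + 5 + 1 + 1 = 3477 (decimal)
Convert 二千八百零四 (Chinese numeral) → 2×1000 + 8×100 + 4 = 2804 (decimal)
Compute 3477 - 2804 = 673
673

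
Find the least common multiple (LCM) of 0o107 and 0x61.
Convert 0o107 (octal) → 1×64 + 7 = 71 (decimal)
Convert 0x61 (hexadecimal) → 6×16 + 1 = 97 (decimal)
Compute lcm(71, 97) = 6887
6887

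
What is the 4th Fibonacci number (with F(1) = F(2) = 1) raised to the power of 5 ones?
Convert the 4th Fibonacci number (with F(1) = F(2) = 1) (Fibonacci index) → 1, 1, 2, 3 → 3 (decimal)
Convert 5 ones (place-value notation) → 5 (decimal)
Compute 3 ^ 5 = 243
243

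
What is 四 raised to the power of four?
Convert 四 (Chinese numeral) → 4 (decimal)
Convert four (English words) → 4 (decimal)
Compute 4 ^ 4 = 256
256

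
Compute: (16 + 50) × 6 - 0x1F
Convert 0x1F (hexadecimal) → 1×16 + 15 = 31 (decimal)
Expression in decimal: (16 + 50) × 6 - 31
Parentheses first: 16 + 50 = 66
Multiply: 66 × 6 = 396
Subtract: 396 - 31 = 365
365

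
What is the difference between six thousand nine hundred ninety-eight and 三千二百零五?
Convert six thousand nine hundred ninety-eight (English words) → 6×1000 + 9×100 + 98 = 6998 (decimal)
Convert 三千二百零五 (Chinese numeral) → 3×1000 + 2×100 + 5 = 3205 (decimal)
Difference: |6998 - 3205| = 3793
3793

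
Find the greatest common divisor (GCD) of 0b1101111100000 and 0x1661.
Convert 0b1101111100000 (binary) → 4096 + 2048 + 512 + 256 + 128 + 64 + 32 = 7136 (decimal)
Convert 0x1661 (hexadecimal) → 1×4096 + 6×256 + 6×16 + 1 = 5729 (decimal)
Compute gcd(7136, 5729) = 1
1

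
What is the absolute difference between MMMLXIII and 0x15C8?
Convert MMMLXIII (Roman numeral) → 1000 + 1000 + 1000 + 50 + 10 + 1 + 1 + 1 = 3063 (decimal)
Convert 0x15C8 (hexadecimal) → 1×4096 + 5×256 + 12×16 + 8 = 5576 (decimal)
Compute |3063 - 5576| = 2513
2513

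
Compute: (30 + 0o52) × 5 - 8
Convert 0o52 (octal) → 5×8 + 2 = 42 (decimal)
Expression in decimal: (30 + 42) × 5 - 8
Parentheses first: 30 + 42 = 72
Multiply: 72 × 5 = 360
Subtract: 360 - 8 = 352
352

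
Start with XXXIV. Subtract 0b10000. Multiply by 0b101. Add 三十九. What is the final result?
Convert XXXIV (Roman numeral) → 10 + 10 + 10 + 4 = 34 (decimal)
Start: 34
Convert 0b10000 (binary) → 16 (decimal)
34 - 16 = 18
Convert 0b101 (binary) → 4 + 1 = 5 (decimal)
18 × 5 = 90
Convert 三十九 (Chinese numeral) → 3×10 + 9 = 39 (decimal)
90 + 39 = 129
129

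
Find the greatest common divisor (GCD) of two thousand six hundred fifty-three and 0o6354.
Convert two thousand six hundred fifty-three (English words) → 2×1000 + 6×100 + 53 = 2653 (decimal)
Convert 0o6354 (octal) → 6×512 + 3×64 + 5×8 + 4 = 3308 (decimal)
Compute gcd(2653, 3308) = 1
1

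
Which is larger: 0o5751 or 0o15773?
Convert 0o5751 (octal) → 5×512 + 7×64 + 5×8 + 1 = 3049 (decimal)
Convert 0o15773 (octal) → 1×4096 + 5×512 + 7×64 + 7×8 + 3 = 7163 (decimal)
Compare 3049 vs 7163: larger = 7163
7163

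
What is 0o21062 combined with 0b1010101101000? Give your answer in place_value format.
Convert 0o21062 (octal) → 2×4096 + 1×512 + 6×8 + 2 = 8754 (decimal)
Convert 0b1010101101000 (binary) → 4096 + 1024 + 256 + 64 + 32 + 8 = 5480 (decimal)
Compute 8754 + 5480 = 14234
Convert 14234 (decimal) → 14234 = 14×1000 + 2×100 + 3×10 + 4 → 14 thousands, 2 hundreds, 3 tens, 4 ones (place-value notation)
14 thousands, 2 hundreds, 3 tens, 4 ones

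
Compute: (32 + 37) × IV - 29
Convert IV (Roman numeral) → 4 (decimal)
Expression in decimal: (32 + 37) × 4 - 29
Parentheses first: 32 + 37 = 69
Multiply: 69 × 4 = 276
Subtract: 276 - 29 = 247
247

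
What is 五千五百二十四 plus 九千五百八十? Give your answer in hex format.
Convert 五千五百二十四 (Chinese numeral) → 5×1000 + 5×100 + 2×10 + 4 = 5524 (decimal)
Convert 九千五百八十 (Chinese numeral) → 9×1000 + 5×100 + 8×10 = 9580 (decimal)
Compute 5524 + 9580 = 15104
Convert 15104 (decimal) → 15104 = 3×4096 + 11×256 → 0x3B00 (hexadecimal)
0x3B00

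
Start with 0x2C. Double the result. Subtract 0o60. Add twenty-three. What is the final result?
Convert 0x2C (hexadecimal) → 2×16 + 12 = 44 (decimal)
Start: 44
44 × 2 = 88
Convert 0o60 (octal) → 6×8 = 48 (decimal)
88 - 48 = 40
Convert twenty-three (English words) → 23 (decimal)
40 + 23 = 63
63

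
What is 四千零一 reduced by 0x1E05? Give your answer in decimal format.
Convert 四千零一 (Chinese numeral) → 4×1000 + 1 = 4001 (decimal)
Convert 0x1E05 (hexadecimal) → 1×4096 + 14×256 + 5 = 7685 (decimal)
Compute 4001 - 7685 = -3684
-3684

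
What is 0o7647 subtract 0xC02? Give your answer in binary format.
Convert 0o7647 (octal) → 7×512 + 6×64 + 4×8 + 7 = 4007 (decimal)
Convert 0xC02 (hexadecimal) → 12×256 + 2 = 3074 (decimal)
Compute 4007 - 3074 = 933
Convert 933 (decimal) → 933 = 512 + 256 + 128 + 32 + 4 + 1 → 0b1110100101 (binary)
0b1110100101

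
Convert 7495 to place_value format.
Convert 7495 (decimal) → 7495 = 7×1000 + 4×100 + 9×10 + 5 → 7 thousands, 4 hundreds, 9 tens, 5 ones (place-value notation)
7 thousands, 4 hundreds, 9 tens, 5 ones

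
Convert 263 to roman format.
Convert 263 (decimal) → 263 = 100 + 100 + 50 + 10 + 1 + 1 + 1 → CCLXIII (Roman numeral)
CCLXIII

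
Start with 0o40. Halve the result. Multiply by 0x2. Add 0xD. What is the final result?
Convert 0o40 (octal) → 4×8 = 32 (decimal)
Start: 32
32 ÷ 2 = 16
Convert 0x2 (hexadecimal) → 2 (decimal)
16 × 2 = 32
Convert 0xD (hexadecimal) → 13 (decimal)
32 + 13 = 45
45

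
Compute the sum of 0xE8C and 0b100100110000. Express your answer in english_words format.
Convert 0xE8C (hexadecimal) → 14×256 + 8×16 + 12 = 3724 (decimal)
Convert 0b100100110000 (binary) → 2048 + 256 + 32 + 16 = 2352 (decimal)
Compute 3724 + 2352 = 6076
Convert 6076 (decimal) → 6076 = 6×1000 + 76 → six thousand seventy-six (English words)
six thousand seventy-six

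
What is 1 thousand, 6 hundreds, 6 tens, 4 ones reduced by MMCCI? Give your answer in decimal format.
Convert 1 thousand, 6 hundreds, 6 tens, 4 ones (place-value notation) → 1×1000 + 6×100 + 6×10 + 4 = 1664 (decimal)
Convert MMCCI (Roman numeral) → 1000 + 1000 + 100 + 100 + 1 = 2201 (decimal)
Compute 1664 - 2201 = -537
-537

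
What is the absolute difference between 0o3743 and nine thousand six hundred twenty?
Convert 0o3743 (octal) → 3×512 + 7×64 + 4×8 + 3 = 2019 (decimal)
Convert nine thousand six hundred twenty (English words) → 9×1000 + 6×100 + 20 = 9620 (decimal)
Compute |2019 - 9620| = 7601
7601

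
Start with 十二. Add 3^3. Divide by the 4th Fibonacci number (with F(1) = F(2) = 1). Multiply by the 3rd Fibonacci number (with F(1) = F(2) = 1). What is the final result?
Convert 十二 (Chinese numeral) → 1×10 + 2 = 12 (decimal)
Start: 12
Convert 3^3 (power) → 27 (decimal)
12 + 27 = 39
Convert the 4th Fibonacci number (with F(1) = F(2) = 1) (Fibonacci index) → 1, 1, 2, 3 → 3 (decimal)
39 ÷ 3 = 13
Convert the 3rd Fibonacci number (with F(1) = F(2) = 1) (Fibonacci index) → 1, 1, 2 → 2 (decimal)
13 × 2 = 26
26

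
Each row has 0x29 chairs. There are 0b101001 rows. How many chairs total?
Convert 0x29 (hexadecimal) → 2×16 + 9 = 41 (decimal)
Convert 0b101001 (binary) → 32 + 8 + 1 = 41 (decimal)
Compute 41 × 41 = 1681
1681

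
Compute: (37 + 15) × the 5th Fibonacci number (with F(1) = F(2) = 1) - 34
Convert the 5th Fibonacci number (with F(1) = F(2) = 1) (Fibonacci index) → 1, 1, 2, 3, 5 → 5 (decimal)
Expression in decimal: (37 + 15) × 5 - 34
Parentheses first: 37 + 15 = 52
Multiply: 52 × 5 = 260
Subtract: 260 - 34 = 226
226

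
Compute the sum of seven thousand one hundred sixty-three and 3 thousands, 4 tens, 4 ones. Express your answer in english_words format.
Convert seven thousand one hundred sixty-three (English words) → 7×1000 + 1×100 + 63 = 7163 (decimal)
Convert 3 thousands, 4 tens, 4 ones (place-value notation) → 3×1000 + 4×10 + 4 = 3044 (decimal)
Compute 7163 + 3044 = 10207
Convert 10207 (decimal) → 10207 = 10×1000 + 2×100 + 7 → ten thousand two hundred seven (English words)
ten thousand two hundred seven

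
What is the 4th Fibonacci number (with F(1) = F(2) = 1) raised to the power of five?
Convert the 4th Fibonacci number (with F(1) = F(2) = 1) (Fibonacci index) → 1, 1, 2, 3 → 3 (decimal)
Convert five (English words) → 5 (decimal)
Compute 3 ^ 5 = 243
243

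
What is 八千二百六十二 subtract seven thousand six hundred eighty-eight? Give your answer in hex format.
Convert 八千二百六十二 (Chinese numeral) → 8×1000 + 2×100 + 6×10 + 2 = 8262 (decimal)
Convert seven thousand six hundred eighty-eight (English words) → 7×1000 + 6×100 + 88 = 7688 (decimal)
Compute 8262 - 7688 = 574
Convert 574 (decimal) → 574 = 2×256 + 3×16 + 14 → 0x23E (hexadecimal)
0x23E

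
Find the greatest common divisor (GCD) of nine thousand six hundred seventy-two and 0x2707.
Convert nine thousand six hundred seventy-two (English words) → 9×1000 + 6×100 + 72 = 9672 (decimal)
Convert 0x2707 (hexadecimal) → 2×4096 + 7×256 + 7 = 9991 (decimal)
Compute gcd(9672, 9991) = 1
1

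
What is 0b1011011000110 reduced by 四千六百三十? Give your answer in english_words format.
Convert 0b1011011000110 (binary) → 4096 + 1024 + 512 + 128 + 64 + 4 + 2 = 5830 (decimal)
Convert 四千六百三十 (Chinese numeral) → 4×1000 + 6×100 + 3×10 = 4630 (decimal)
Compute 5830 - 4630 = 1200
Convert 1200 (decimal) → 1200 = 1×1000 + 2×100 → one thousand two hundred (English words)
one thousand two hundred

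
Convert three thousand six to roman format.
Convert three thousand six (English words) → 3×1000 + 6 = 3006 (decimal)
Convert 3006 (decimal) → 3006 = 1000 + 1000 + 1000 + 5 + 1 → MMMVI (Roman numeral)
MMMVI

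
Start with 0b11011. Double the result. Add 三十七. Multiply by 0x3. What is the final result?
Convert 0b11011 (binary) → 16 + 8 + 2 + 1 = 27 (decimal)
Start: 27
27 × 2 = 54
Convert 三十七 (Chinese numeral) → 3×10 + 7 = 37 (decimal)
54 + 37 = 91
Convert 0x3 (hexadecimal) → 3 (decimal)
91 × 3 = 273
273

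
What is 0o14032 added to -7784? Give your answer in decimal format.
Convert 0o14032 (octal) → 1×4096 + 4×512 + 3×8 + 2 = 6170 (decimal)
Compute 6170 + -7784 = -1614
-1614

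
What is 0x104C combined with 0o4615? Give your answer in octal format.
Convert 0x104C (hexadecimal) → 1×4096 + 4×16 + 12 = 4172 (decimal)
Convert 0o4615 (octal) → 4×512 + 6×64 + 1×8 + 5 = 2445 (decimal)
Compute 4172 + 2445 = 6617
Convert 6617 (decimal) → 6617 = 1×4096 + 4×512 + 7×64 + 3×8 + 1 → 0o14731 (octal)
0o14731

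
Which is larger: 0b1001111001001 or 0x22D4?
Convert 0b1001111001001 (binary) → 4096 + 512 + 256 + 128 + 64 + 8 + 1 = 5065 (decimal)
Convert 0x22D4 (hexadecimal) → 2×4096 + 2×256 + 13×16 + 4 = 8916 (decimal)
Compare 5065 vs 8916: larger = 8916
8916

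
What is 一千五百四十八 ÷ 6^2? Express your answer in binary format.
Convert 一千五百四十八 (Chinese numeral) → 1×1000 + 5×100 + 4×10 + 8 = 1548 (decimal)
Convert 6^2 (power) → 36 (decimal)
Compute 1548 ÷ 36 = 43
Convert 43 (decimal) → 43 = 32 + 8 + 2 + 1 → 0b101011 (binary)
0b101011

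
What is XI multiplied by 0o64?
Convert XI (Roman numeral) → 10 + 1 = 11 (decimal)
Convert 0o64 (octal) → 6×8 + 4 = 52 (decimal)
Compute 11 × 52 = 572
572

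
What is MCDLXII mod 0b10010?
Convert MCDLXII (Roman numeral) → 1000 + 400 + 50 + 10 + 1 + 1 = 1462 (decimal)
Convert 0b10010 (binary) → 16 + 2 = 18 (decimal)
Compute 1462 mod 18 = 4
4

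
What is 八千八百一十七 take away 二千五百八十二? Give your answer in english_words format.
Convert 八千八百一十七 (Chinese numeral) → 8×1000 + 8×100 + 1×10 + 7 = 8817 (decimal)
Convert 二千五百八十二 (Chinese numeral) → 2×1000 + 5×100 + 8×10 + 2 = 2582 (decimal)
Compute 8817 - 2582 = 6235
Convert 6235 (decimal) → 6235 = 6×1000 + 2×100 + 35 → six thousand two hundred thirty-five (English words)
six thousand two hundred thirty-five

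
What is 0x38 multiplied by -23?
Convert 0x38 (hexadecimal) → 3×16 + 8 = 56 (decimal)
Compute 56 × -23 = -1288
-1288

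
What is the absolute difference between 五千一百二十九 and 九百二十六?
Convert 五千一百二十九 (Chinese numeral) → 5×1000 + 1×100 + 2×10 + 9 = 5129 (decimal)
Convert 九百二十六 (Chinese numeral) → 9×100 + 2×10 + 6 = 926 (decimal)
Compute |5129 - 926| = 4203
4203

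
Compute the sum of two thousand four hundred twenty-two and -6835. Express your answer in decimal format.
Convert two thousand four hundred twenty-two (English words) → 2×1000 + 4×100 + 22 = 2422 (decimal)
Compute 2422 + -6835 = -4413
-4413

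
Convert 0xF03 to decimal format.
Convert 0xF03 (hexadecimal) → 15×256 + 3 = 3843 (decimal)
3843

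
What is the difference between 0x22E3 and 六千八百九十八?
Convert 0x22E3 (hexadecimal) → 2×4096 + 2×256 + 14×16 + 3 = 8931 (decimal)
Convert 六千八百九十八 (Chinese numeral) → 6×1000 + 8×100 + 9×10 + 8 = 6898 (decimal)
Difference: |8931 - 6898| = 2033
2033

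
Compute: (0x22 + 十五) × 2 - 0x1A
Convert 0x22 (hexadecimal) → 2×16 + 2 = 34 (decimal)
Convert 十五 (Chinese numeral) → 1×10 + 5 = 15 (decimal)
Convert 0x1A (hexadecimal) → 1×16 + 10 = 26 (decimal)
Expression in decimal: (34 + 15) × 2 - 26
Parentheses first: 34 + 15 = 49
Multiply: 49 × 2 = 98
Subtract: 98 - 26 = 72
72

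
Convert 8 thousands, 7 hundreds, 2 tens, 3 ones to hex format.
Convert 8 thousands, 7 hundreds, 2 tens, 3 ones (place-value notation) → 8×1000 + 7×100 + 2×10 + 3 = 8723 (decimal)
Convert 8723 (decimal) → 8723 = 2×4096 + 2×256 + 1×16 + 3 → 0x2213 (hexadecimal)
0x2213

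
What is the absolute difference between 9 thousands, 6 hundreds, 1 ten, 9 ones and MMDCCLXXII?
Convert 9 thousands, 6 hundreds, 1 ten, 9 ones (place-value notation) → 9×1000 + 6×100 + 1×10 + 9 = 9619 (decimal)
Convert MMDCCLXXII (Roman numeral) → 1000 + 1000 + 500 + 100 + 100 + 50 + 10 + 10 + 1 + 1 = 2772 (decimal)
Compute |9619 - 2772| = 6847
6847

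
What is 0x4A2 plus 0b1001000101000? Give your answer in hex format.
Convert 0x4A2 (hexadecimal) → 4×256 + 10×16 + 2 = 1186 (decimal)
Convert 0b1001000101000 (binary) → 4096 + 512 + 32 + 8 = 4648 (decimal)
Compute 1186 + 4648 = 5834
Convert 5834 (decimal) → 5834 = 1×4096 + 6×256 + 12×16 + 10 → 0x16CA (hexadecimal)
0x16CA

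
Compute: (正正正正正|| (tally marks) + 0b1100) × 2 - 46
Convert 正正正正正|| (tally marks) → 5 + 5 + 5 + 5 + 5 + 2 = 27 (decimal)
Convert 0b1100 (binary) → 8 + 4 = 12 (decimal)
Expression in decimal: (27 + 12) × 2 - 46
Parentheses first: 27 + 12 = 39
Multiply: 39 × 2 = 78
Subtract: 78 - 46 = 32
32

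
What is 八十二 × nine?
Convert 八十二 (Chinese numeral) → 8×10 + 2 = 82 (decimal)
Convert nine (English words) → 9 (decimal)
Compute 82 × 9 = 738
738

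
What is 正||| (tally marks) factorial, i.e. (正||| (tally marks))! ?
Convert 正||| (tally marks) → 5 + 3 = 8 (decimal)
Compute 8! = 40320
40320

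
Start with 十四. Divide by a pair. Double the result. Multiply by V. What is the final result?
Convert 十四 (Chinese numeral) → 1×10 + 4 = 14 (decimal)
Start: 14
Convert a pair (colloquial) → 2 (decimal)
14 ÷ 2 = 7
7 × 2 = 14
Convert V (Roman numeral) → 5 (decimal)
14 × 5 = 70
70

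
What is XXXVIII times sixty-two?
Convert XXXVIII (Roman numeral) → 10 + 10 + 10 + 5 + 1 + 1 + 1 = 38 (decimal)
Convert sixty-two (English words) → 62 (decimal)
Compute 38 × 62 = 2356
2356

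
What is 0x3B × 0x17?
Convert 0x3B (hexadecimal) → 3×16 + 11 = 59 (decimal)
Convert 0x17 (hexadecimal) → 1×16 + 7 = 23 (decimal)
Compute 59 × 23 = 1357
1357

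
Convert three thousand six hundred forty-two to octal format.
Convert three thousand six hundred forty-two (English words) → 3×1000 + 6×100 + 42 = 3642 (decimal)
Convert 3642 (decimal) → 3642 = 7×512 + 7×8 + 2 → 0o7072 (octal)
0o7072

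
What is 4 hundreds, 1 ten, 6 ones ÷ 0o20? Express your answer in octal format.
Convert 4 hundreds, 1 ten, 6 ones (place-value notation) → 4×100 + 1×10 + 6 = 416 (decimal)
Convert 0o20 (octal) → 2×8 = 16 (decimal)
Compute 416 ÷ 16 = 26
Convert 26 (decimal) → 26 = 3×8 + 2 → 0o32 (octal)
0o32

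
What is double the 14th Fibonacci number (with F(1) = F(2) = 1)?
The 14th Fibonacci number (with F(1) = F(2) = 1): 1, 1, 2, 3, 5, 8, 13, 21, 34, 55, 89, 144, 233, 377 → 377
Compute 377 × 2 = 754
754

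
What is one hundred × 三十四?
Convert one hundred (English words) → 1×100 = 100 (decimal)
Convert 三十四 (Chinese numeral) → 3×10 + 4 = 34 (decimal)
Compute 100 × 34 = 3400
3400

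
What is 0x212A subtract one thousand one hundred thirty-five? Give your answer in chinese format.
Convert 0x212A (hexadecimal) → 2×4096 + 1×256 + 2×16 + 10 = 8490 (decimal)
Convert one thousand one hundred thirty-five (English words) → 1×1000 + 1×100 + 35 = 1135 (decimal)
Compute 8490 - 1135 = 7355
Convert 7355 (decimal) → 7355 = 7×1000 + 3×100 + 5×10 + 5 → 七千三百五十五 (Chinese numeral)
七千三百五十五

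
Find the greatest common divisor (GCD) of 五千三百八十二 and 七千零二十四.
Convert 五千三百八十二 (Chinese numeral) → 5×1000 + 3×100 + 8×10 + 2 = 5382 (decimal)
Convert 七千零二十四 (Chinese numeral) → 7×1000 + 2×10 + 4 = 7024 (decimal)
Compute gcd(5382, 7024) = 2
2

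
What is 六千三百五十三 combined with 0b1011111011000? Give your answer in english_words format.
Convert 六千三百五十三 (Chinese numeral) → 6×1000 + 3×100 + 5×10 + 3 = 6353 (decimal)
Convert 0b1011111011000 (binary) → 4096 + 1024 + 512 + 256 + 128 + 64 + 16 + 8 = 6104 (decimal)
Compute 6353 + 6104 = 12457
Convert 12457 (decimal) → 12457 = 12×1000 + 4×100 + 57 → twelve thousand four hundred fifty-seven (English words)
twelve thousand four hundred fifty-seven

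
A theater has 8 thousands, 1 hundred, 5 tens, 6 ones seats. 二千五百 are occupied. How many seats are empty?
Convert 8 thousands, 1 hundred, 5 tens, 6 ones (place-value notation) → 8×1000 + 1×100 + 5×10 + 6 = 8156 (decimal)
Convert 二千五百 (Chinese numeral) → 2×1000 + 5×100 = 2500 (decimal)
Compute 8156 - 2500 = 5656
5656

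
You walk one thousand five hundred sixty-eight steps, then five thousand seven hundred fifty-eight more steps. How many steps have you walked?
Convert one thousand five hundred sixty-eight (English words) → 1×1000 + 5×100 + 68 = 1568 (decimal)
Convert five thousand seven hundred fifty-eight (English words) → 5×1000 + 7×100 + 58 = 5758 (decimal)
Compute 1568 + 5758 = 7326
7326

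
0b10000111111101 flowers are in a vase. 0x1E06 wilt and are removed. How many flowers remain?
Convert 0b10000111111101 (binary) → 8192 + 256 + 128 + 64 + 32 + 16 + 8 + 4 + 1 = 8701 (decimal)
Convert 0x1E06 (hexadecimal) → 1×4096 + 14×256 + 6 = 7686 (decimal)
Compute 8701 - 7686 = 1015
1015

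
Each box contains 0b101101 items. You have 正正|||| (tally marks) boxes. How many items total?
Convert 0b101101 (binary) → 32 + 8 + 4 + 1 = 45 (decimal)
Convert 正正|||| (tally marks) → 5 + 5 + 4 = 14 (decimal)
Compute 45 × 14 = 630
630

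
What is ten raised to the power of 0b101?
Convert ten (English words) → 10 (decimal)
Convert 0b101 (binary) → 4 + 1 = 5 (decimal)
Compute 10 ^ 5 = 100000
100000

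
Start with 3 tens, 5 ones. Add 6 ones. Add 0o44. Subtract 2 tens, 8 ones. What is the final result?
Convert 3 tens, 5 ones (place-value notation) → 3×10 + 5 = 35 (decimal)
Start: 35
Convert 6 ones (place-value notation) → 6 (decimal)
35 + 6 = 41
Convert 0o44 (octal) → 4×8 + 4 = 36 (decimal)
41 + 36 = 77
Convert 2 tens, 8 ones (place-value notation) → 2×10 + 8 = 28 (decimal)
77 - 28 = 49
49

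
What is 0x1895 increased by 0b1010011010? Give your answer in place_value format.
Convert 0x1895 (hexadecimal) → 1×4096 + 8×256 + 9×16 + 5 = 6293 (decimal)
Convert 0b1010011010 (binary) → 512 + 128 + 16 + 8 + 2 = 666 (decimal)
Compute 6293 + 666 = 6959
Convert 6959 (decimal) → 6959 = 6×1000 + 9×100 + 5×10 + 9 → 6 thousands, 9 hundreds, 5 tens, 9 ones (place-value notation)
6 thousands, 9 hundreds, 5 tens, 9 ones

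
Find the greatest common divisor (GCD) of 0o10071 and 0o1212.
Convert 0o10071 (octal) → 1×4096 + 7×8 + 1 = 4153 (decimal)
Convert 0o1212 (octal) → 1×512 + 2×64 + 1×8 + 2 = 650 (decimal)
Compute gcd(4153, 650) = 1
1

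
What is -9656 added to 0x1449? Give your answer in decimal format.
Convert 0x1449 (hexadecimal) → 1×4096 + 4×256 + 4×16 + 9 = 5193 (decimal)
Compute -9656 + 5193 = -4463
-4463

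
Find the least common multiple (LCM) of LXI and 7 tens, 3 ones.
Convert LXI (Roman numeral) → 50 + 10 + 1 = 61 (decimal)
Convert 7 tens, 3 ones (place-value notation) → 7×10 + 3 = 73 (decimal)
Compute lcm(61, 73) = 4453
4453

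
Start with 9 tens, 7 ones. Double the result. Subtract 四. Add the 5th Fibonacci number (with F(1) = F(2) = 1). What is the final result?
Convert 9 tens, 7 ones (place-value notation) → 9×10 + 7 = 97 (decimal)
Start: 97
97 × 2 = 194
Convert 四 (Chinese numeral) → 4 (decimal)
194 - 4 = 190
Convert the 5th Fibonacci number (with F(1) = F(2) = 1) (Fibonacci index) → 1, 1, 2, 3, 5 → 5 (decimal)
190 + 5 = 195
195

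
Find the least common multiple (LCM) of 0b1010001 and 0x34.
Convert 0b1010001 (binary) → 64 + 16 + 1 = 81 (decimal)
Convert 0x34 (hexadecimal) → 3×16 + 4 = 52 (decimal)
Compute lcm(81, 52) = 4212
4212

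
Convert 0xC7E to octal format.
Convert 0xC7E (hexadecimal) → 12×256 + 7×16 + 14 = 3198 (decimal)
Convert 3198 (decimal) → 3198 = 6×512 + 1×64 + 7×8 + 6 → 0o6176 (octal)
0o6176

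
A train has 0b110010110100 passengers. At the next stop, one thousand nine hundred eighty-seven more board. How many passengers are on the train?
Convert 0b110010110100 (binary) → 2048 + 1024 + 128 + 32 + 16 + 4 = 3252 (decimal)
Convert one thousand nine hundred eighty-seven (English words) → 1×1000 + 9×100 + 87 = 1987 (decimal)
Compute 3252 + 1987 = 5239
5239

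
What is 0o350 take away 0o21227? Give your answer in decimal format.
Convert 0o350 (octal) → 3×64 + 5×8 = 232 (decimal)
Convert 0o21227 (octal) → 2×4096 + 1×512 + 2×64 + 2×8 + 7 = 8855 (decimal)
Compute 232 - 8855 = -8623
-8623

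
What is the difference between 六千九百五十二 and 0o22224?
Convert 六千九百五十二 (Chinese numeral) → 6×1000 + 9×100 + 5×10 + 2 = 6952 (decimal)
Convert 0o22224 (octal) → 2×4096 + 2×512 + 2×64 + 2×8 + 4 = 9364 (decimal)
Difference: |6952 - 9364| = 2412
2412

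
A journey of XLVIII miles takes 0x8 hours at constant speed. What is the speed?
Convert XLVIII (Roman numeral) → 40 + 5 + 1 + 1 + 1 = 48 (decimal)
Convert 0x8 (hexadecimal) → 8 (decimal)
Compute 48 ÷ 8 = 6
6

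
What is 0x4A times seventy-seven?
Convert 0x4A (hexadecimal) → 4×16 + 10 = 74 (decimal)
Convert seventy-seven (English words) → 77 (decimal)
Compute 74 × 77 = 5698
5698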